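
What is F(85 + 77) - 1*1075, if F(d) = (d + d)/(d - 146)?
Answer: -4219/4 ≈ -1054.8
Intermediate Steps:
F(d) = 2*d/(-146 + d) (F(d) = (2*d)/(-146 + d) = 2*d/(-146 + d))
F(85 + 77) - 1*1075 = 2*(85 + 77)/(-146 + (85 + 77)) - 1*1075 = 2*162/(-146 + 162) - 1075 = 2*162/16 - 1075 = 2*162*(1/16) - 1075 = 81/4 - 1075 = -4219/4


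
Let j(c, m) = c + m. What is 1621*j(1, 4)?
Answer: 8105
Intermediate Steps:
1621*j(1, 4) = 1621*(1 + 4) = 1621*5 = 8105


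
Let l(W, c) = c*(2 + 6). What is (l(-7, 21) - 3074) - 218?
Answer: -3124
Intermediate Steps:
l(W, c) = 8*c (l(W, c) = c*8 = 8*c)
(l(-7, 21) - 3074) - 218 = (8*21 - 3074) - 218 = (168 - 3074) - 218 = -2906 - 218 = -3124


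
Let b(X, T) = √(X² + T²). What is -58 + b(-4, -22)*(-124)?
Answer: -58 - 1240*√5 ≈ -2830.7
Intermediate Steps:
b(X, T) = √(T² + X²)
-58 + b(-4, -22)*(-124) = -58 + √((-22)² + (-4)²)*(-124) = -58 + √(484 + 16)*(-124) = -58 + √500*(-124) = -58 + (10*√5)*(-124) = -58 - 1240*√5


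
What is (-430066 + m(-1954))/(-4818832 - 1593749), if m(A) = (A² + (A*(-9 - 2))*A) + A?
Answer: 12871060/2137527 ≈ 6.0215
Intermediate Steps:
m(A) = A - 10*A² (m(A) = (A² + (A*(-11))*A) + A = (A² + (-11*A)*A) + A = (A² - 11*A²) + A = -10*A² + A = A - 10*A²)
(-430066 + m(-1954))/(-4818832 - 1593749) = (-430066 - 1954*(1 - 10*(-1954)))/(-4818832 - 1593749) = (-430066 - 1954*(1 + 19540))/(-6412581) = (-430066 - 1954*19541)*(-1/6412581) = (-430066 - 38183114)*(-1/6412581) = -38613180*(-1/6412581) = 12871060/2137527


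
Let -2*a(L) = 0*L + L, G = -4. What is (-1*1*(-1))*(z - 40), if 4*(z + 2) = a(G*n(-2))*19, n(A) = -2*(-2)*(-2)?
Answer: -118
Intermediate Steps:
n(A) = -8 (n(A) = 4*(-2) = -8)
a(L) = -L/2 (a(L) = -(0*L + L)/2 = -(0 + L)/2 = -L/2)
z = -78 (z = -2 + (-(-2)*(-8)*19)/4 = -2 + (-1/2*32*19)/4 = -2 + (-16*19)/4 = -2 + (1/4)*(-304) = -2 - 76 = -78)
(-1*1*(-1))*(z - 40) = (-1*1*(-1))*(-78 - 40) = -1*(-1)*(-118) = 1*(-118) = -118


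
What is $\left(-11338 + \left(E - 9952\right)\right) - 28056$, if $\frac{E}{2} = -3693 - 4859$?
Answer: $-66450$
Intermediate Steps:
$E = -17104$ ($E = 2 \left(-3693 - 4859\right) = 2 \left(-8552\right) = -17104$)
$\left(-11338 + \left(E - 9952\right)\right) - 28056 = \left(-11338 - 27056\right) - 28056 = -38394 - 28056 = -66450$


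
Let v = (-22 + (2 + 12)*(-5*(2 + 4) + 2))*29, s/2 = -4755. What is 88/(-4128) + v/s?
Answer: 1015081/817860 ≈ 1.2411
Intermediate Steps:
s = -9510 (s = 2*(-4755) = -9510)
v = -12006 (v = (-22 + 14*(-5*6 + 2))*29 = (-22 + 14*(-30 + 2))*29 = (-22 + 14*(-28))*29 = (-22 - 392)*29 = -414*29 = -12006)
88/(-4128) + v/s = 88/(-4128) - 12006/(-9510) = 88*(-1/4128) - 12006*(-1/9510) = -11/516 + 2001/1585 = 1015081/817860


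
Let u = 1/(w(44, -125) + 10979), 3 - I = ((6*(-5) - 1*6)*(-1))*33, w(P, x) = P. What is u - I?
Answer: 13062256/11023 ≈ 1185.0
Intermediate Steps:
I = -1185 (I = 3 - (6*(-5) - 1*6)*(-1)*33 = 3 - (-30 - 6)*(-1)*33 = 3 - (-36*(-1))*33 = 3 - 36*33 = 3 - 1*1188 = 3 - 1188 = -1185)
u = 1/11023 (u = 1/(44 + 10979) = 1/11023 ≈ 9.0719e-5)
u - I = 1/11023 - 1*(-1185) = 1/11023 + 1185 = 13062256/11023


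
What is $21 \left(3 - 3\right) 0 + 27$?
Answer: $27$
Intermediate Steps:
$21 \left(3 - 3\right) 0 + 27 = 21 \cdot 0 \cdot 0 + 27 = 21 \cdot 0 + 27 = 0 + 27 = 27$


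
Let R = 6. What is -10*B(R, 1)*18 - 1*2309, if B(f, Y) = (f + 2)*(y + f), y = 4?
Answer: -16709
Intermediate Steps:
B(f, Y) = (2 + f)*(4 + f) (B(f, Y) = (f + 2)*(4 + f) = (2 + f)*(4 + f))
-10*B(R, 1)*18 - 1*2309 = -10*(8 + 6² + 6*6)*18 - 1*2309 = -10*(8 + 36 + 36)*18 - 2309 = -10*80*18 - 2309 = -800*18 - 2309 = -14400 - 2309 = -16709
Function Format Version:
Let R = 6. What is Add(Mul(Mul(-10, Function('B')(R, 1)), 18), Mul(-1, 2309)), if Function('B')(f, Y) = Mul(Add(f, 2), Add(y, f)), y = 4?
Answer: -16709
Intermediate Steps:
Function('B')(f, Y) = Mul(Add(2, f), Add(4, f)) (Function('B')(f, Y) = Mul(Add(f, 2), Add(4, f)) = Mul(Add(2, f), Add(4, f)))
Add(Mul(Mul(-10, Function('B')(R, 1)), 18), Mul(-1, 2309)) = Add(Mul(Mul(-10, Add(8, Pow(6, 2), Mul(6, 6))), 18), Mul(-1, 2309)) = Add(Mul(Mul(-10, Add(8, 36, 36)), 18), -2309) = Add(Mul(Mul(-10, 80), 18), -2309) = Add(Mul(-800, 18), -2309) = Add(-14400, -2309) = -16709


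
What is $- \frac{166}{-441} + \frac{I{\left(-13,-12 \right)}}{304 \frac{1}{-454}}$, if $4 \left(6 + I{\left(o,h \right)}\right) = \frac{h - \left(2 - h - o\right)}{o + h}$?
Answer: $\frac{58683227}{6703200} \approx 8.7545$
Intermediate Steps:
$I{\left(o,h \right)} = -6 + \frac{-2 + o + 2 h}{4 \left(h + o\right)}$ ($I{\left(o,h \right)} = -6 + \frac{\left(h - \left(2 - h - o\right)\right) \frac{1}{o + h}}{4} = -6 + \frac{\left(h - \left(2 - h - o\right)\right) \frac{1}{h + o}}{4} = -6 + \frac{\left(h + \left(-2 + h + o\right)\right) \frac{1}{h + o}}{4} = -6 + \frac{\left(-2 + o + 2 h\right) \frac{1}{h + o}}{4} = -6 + \frac{\frac{1}{h + o} \left(-2 + o + 2 h\right)}{4} = -6 + \frac{-2 + o + 2 h}{4 \left(h + o\right)}$)
$- \frac{166}{-441} + \frac{I{\left(-13,-12 \right)}}{304 \frac{1}{-454}} = - \frac{166}{-441} + \frac{\frac{1}{4} \frac{1}{-12 - 13} \left(-2 - -299 - -264\right)}{304 \frac{1}{-454}} = \left(-166\right) \left(- \frac{1}{441}\right) + \frac{\frac{1}{4} \frac{1}{-25} \left(-2 + 299 + 264\right)}{304 \left(- \frac{1}{454}\right)} = \frac{166}{441} + \frac{\frac{1}{4} \left(- \frac{1}{25}\right) 561}{- \frac{152}{227}} = \frac{166}{441} - - \frac{127347}{15200} = \frac{166}{441} + \frac{127347}{15200} = \frac{58683227}{6703200}$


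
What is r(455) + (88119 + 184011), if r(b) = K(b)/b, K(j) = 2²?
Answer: 123819154/455 ≈ 2.7213e+5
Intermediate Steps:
K(j) = 4
r(b) = 4/b
r(455) + (88119 + 184011) = 4/455 + (88119 + 184011) = 4*(1/455) + 272130 = 4/455 + 272130 = 123819154/455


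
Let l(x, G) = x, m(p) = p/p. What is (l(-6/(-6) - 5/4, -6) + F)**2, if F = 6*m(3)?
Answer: 529/16 ≈ 33.063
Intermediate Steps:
m(p) = 1
F = 6 (F = 6*1 = 6)
(l(-6/(-6) - 5/4, -6) + F)**2 = ((-6/(-6) - 5/4) + 6)**2 = ((-6*(-1/6) - 5*1/4) + 6)**2 = ((1 - 5/4) + 6)**2 = (-1/4 + 6)**2 = (23/4)**2 = 529/16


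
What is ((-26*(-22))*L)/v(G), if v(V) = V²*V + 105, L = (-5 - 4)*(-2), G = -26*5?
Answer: -10296/2196895 ≈ -0.0046866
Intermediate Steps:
G = -130
L = 18 (L = -9*(-2) = 18)
v(V) = 105 + V³ (v(V) = V³ + 105 = 105 + V³)
((-26*(-22))*L)/v(G) = (-26*(-22)*18)/(105 + (-130)³) = (572*18)/(105 - 2197000) = 10296/(-2196895) = 10296*(-1/2196895) = -10296/2196895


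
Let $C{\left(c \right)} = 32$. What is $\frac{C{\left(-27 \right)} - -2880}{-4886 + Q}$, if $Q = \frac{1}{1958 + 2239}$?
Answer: $- \frac{12221664}{20506541} \approx -0.59599$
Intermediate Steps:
$Q = \frac{1}{4197} \approx 0.00023827$
$\frac{C{\left(-27 \right)} - -2880}{-4886 + Q} = \frac{32 - -2880}{-4886 + \frac{1}{4197}} = \frac{32 + 2880}{- \frac{20506541}{4197}} = 2912 \left(- \frac{4197}{20506541}\right) = - \frac{12221664}{20506541}$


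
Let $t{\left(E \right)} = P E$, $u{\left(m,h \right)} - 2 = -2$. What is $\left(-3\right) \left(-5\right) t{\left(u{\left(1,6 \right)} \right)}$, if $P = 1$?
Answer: $0$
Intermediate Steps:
$u{\left(m,h \right)} = 0$ ($u{\left(m,h \right)} = 2 - 2 = 0$)
$t{\left(E \right)} = E$ ($t{\left(E \right)} = 1 E = E$)
$\left(-3\right) \left(-5\right) t{\left(u{\left(1,6 \right)} \right)} = \left(-3\right) \left(-5\right) 0 = 15 \cdot 0 = 0$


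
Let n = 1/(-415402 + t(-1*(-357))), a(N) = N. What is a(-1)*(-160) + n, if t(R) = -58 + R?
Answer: 66416479/415103 ≈ 160.00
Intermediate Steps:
n = -1/415103 (n = 1/(-415402 + (-58 - 1*(-357))) = 1/(-415402 + (-58 + 357)) = 1/(-415402 + 299) = 1/(-415103) = -1/415103 ≈ -2.4090e-6)
a(-1)*(-160) + n = -1*(-160) - 1/415103 = 160 - 1/415103 = 66416479/415103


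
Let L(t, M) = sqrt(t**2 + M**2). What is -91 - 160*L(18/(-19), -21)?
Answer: -91 - 2400*sqrt(709)/19 ≈ -3454.4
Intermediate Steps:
L(t, M) = sqrt(M**2 + t**2)
-91 - 160*L(18/(-19), -21) = -91 - 160*sqrt((-21)**2 + (18/(-19))**2) = -91 - 160*sqrt(441 + (18*(-1/19))**2) = -91 - 160*sqrt(441 + (-18/19)**2) = -91 - 160*sqrt(441 + 324/361) = -91 - 2400*sqrt(709)/19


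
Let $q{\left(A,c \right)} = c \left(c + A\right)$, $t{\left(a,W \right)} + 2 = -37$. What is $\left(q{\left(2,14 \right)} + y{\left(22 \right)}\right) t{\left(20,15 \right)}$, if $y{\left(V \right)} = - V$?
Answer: $-7878$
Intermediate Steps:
$t{\left(a,W \right)} = -39$ ($t{\left(a,W \right)} = -2 - 37 = -39$)
$q{\left(A,c \right)} = c \left(A + c\right)$
$\left(q{\left(2,14 \right)} + y{\left(22 \right)}\right) t{\left(20,15 \right)} = \left(14 \left(2 + 14\right) - 22\right) \left(-39\right) = \left(14 \cdot 16 - 22\right) \left(-39\right) = \left(224 - 22\right) \left(-39\right) = 202 \left(-39\right) = -7878$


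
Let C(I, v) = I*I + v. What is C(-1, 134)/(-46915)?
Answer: -27/9383 ≈ -0.0028775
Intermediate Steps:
C(I, v) = v + I² (C(I, v) = I² + v = v + I²)
C(-1, 134)/(-46915) = (134 + (-1)²)/(-46915) = (134 + 1)*(-1/46915) = 135*(-1/46915) = -27/9383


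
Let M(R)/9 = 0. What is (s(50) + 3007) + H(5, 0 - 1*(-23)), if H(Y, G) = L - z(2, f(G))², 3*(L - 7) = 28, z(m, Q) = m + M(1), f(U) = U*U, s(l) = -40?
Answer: 8938/3 ≈ 2979.3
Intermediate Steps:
M(R) = 0 (M(R) = 9*0 = 0)
f(U) = U²
z(m, Q) = m (z(m, Q) = m + 0 = m)
L = 49/3 (L = 7 + (⅓)*28 = 7 + 28/3 = 49/3 ≈ 16.333)
H(Y, G) = 37/3 (H(Y, G) = 49/3 - 1*2² = 49/3 - 1*4 = 49/3 - 4 = 37/3)
(s(50) + 3007) + H(5, 0 - 1*(-23)) = (-40 + 3007) + 37/3 = 2967 + 37/3 = 8938/3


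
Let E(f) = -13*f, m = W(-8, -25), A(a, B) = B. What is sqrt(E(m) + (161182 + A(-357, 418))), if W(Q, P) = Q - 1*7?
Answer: sqrt(161795) ≈ 402.24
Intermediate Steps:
W(Q, P) = -7 + Q (W(Q, P) = Q - 7 = -7 + Q)
m = -15 (m = -7 - 8 = -15)
sqrt(E(m) + (161182 + A(-357, 418))) = sqrt(-13*(-15) + (161182 + 418)) = sqrt(195 + 161600) = sqrt(161795)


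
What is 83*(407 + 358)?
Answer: 63495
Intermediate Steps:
83*(407 + 358) = 83*765 = 63495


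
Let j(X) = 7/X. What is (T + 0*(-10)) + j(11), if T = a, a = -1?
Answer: -4/11 ≈ -0.36364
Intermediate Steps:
T = -1
(T + 0*(-10)) + j(11) = (-1 + 0*(-10)) + 7/11 = (-1 + 0) + 7*(1/11) = -1 + 7/11 = -4/11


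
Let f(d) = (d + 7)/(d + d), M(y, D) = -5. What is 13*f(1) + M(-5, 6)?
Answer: 47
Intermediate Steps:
f(d) = (7 + d)/(2*d) (f(d) = (7 + d)/((2*d)) = (7 + d)*(1/(2*d)) = (7 + d)/(2*d))
13*f(1) + M(-5, 6) = 13*((½)*(7 + 1)/1) - 5 = 13*((½)*1*8) - 5 = 13*4 - 5 = 52 - 5 = 47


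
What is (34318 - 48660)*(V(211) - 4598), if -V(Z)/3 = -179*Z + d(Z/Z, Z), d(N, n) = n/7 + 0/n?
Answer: -10904652860/7 ≈ -1.5578e+9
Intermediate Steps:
d(N, n) = n/7 (d(N, n) = n*(⅐) + 0 = n/7 + 0 = n/7)
V(Z) = 3756*Z/7 (V(Z) = -3*(-179*Z + Z/7) = -(-3756)*Z/7 = 3756*Z/7)
(34318 - 48660)*(V(211) - 4598) = (34318 - 48660)*((3756/7)*211 - 4598) = -14342*(792516/7 - 4598) = -14342*760330/7 = -10904652860/7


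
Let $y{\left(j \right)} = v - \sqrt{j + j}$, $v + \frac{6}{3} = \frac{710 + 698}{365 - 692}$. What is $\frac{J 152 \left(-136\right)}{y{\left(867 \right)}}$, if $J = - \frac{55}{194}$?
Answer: $\frac{191655641760}{8786407537} - \frac{516689482320 \sqrt{6}}{8786407537} \approx -122.23$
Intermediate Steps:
$v = - \frac{2062}{327}$ ($v = -2 + \frac{710 + 698}{365 - 692} = -2 + \frac{1408}{-327} = -2 + 1408 \left(- \frac{1}{327}\right) = -2 - \frac{1408}{327} = - \frac{2062}{327} \approx -6.3058$)
$y{\left(j \right)} = - \frac{2062}{327} - \sqrt{2} \sqrt{j}$ ($y{\left(j \right)} = - \frac{2062}{327} - \sqrt{j + j} = - \frac{2062}{327} - \sqrt{2 j} = - \frac{2062}{327} - \sqrt{2} \sqrt{j}$)
$J = - \frac{55}{194}$ ($J = \left(-55\right) \frac{1}{194} = - \frac{55}{194} \approx -0.2835$)
$\frac{J 152 \left(-136\right)}{y{\left(867 \right)}} = \frac{\left(- \frac{55}{194}\right) 152 \left(-136\right)}{- \frac{2062}{327} - \sqrt{2} \sqrt{867}} = \frac{\left(- \frac{4180}{97}\right) \left(-136\right)}{- \frac{2062}{327} - \sqrt{2} \cdot 17 \sqrt{3}} = \frac{568480}{97 \left(- \frac{2062}{327} - 17 \sqrt{6}\right)}$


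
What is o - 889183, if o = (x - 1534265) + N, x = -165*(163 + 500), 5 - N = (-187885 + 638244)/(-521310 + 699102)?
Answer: -450318784055/177792 ≈ -2.5328e+6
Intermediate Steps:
N = 438601/177792 (N = 5 - (-187885 + 638244)/(-521310 + 699102) = 5 - 450359/177792 = 438601/177792 ≈ 2.4669)
x = -109395 (x = -165*663 = -109395)
o = -292229160119/177792 (o = (-109395 - 1534265) + 438601/177792 = -1643660 + 438601/177792 = -292229160119/177792 ≈ -1.6437e+6)
o - 889183 = -292229160119/177792 - 889183 = -450318784055/177792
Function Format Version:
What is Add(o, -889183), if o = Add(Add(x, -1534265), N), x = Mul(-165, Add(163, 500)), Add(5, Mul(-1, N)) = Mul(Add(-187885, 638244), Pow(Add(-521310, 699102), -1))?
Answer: Rational(-450318784055, 177792) ≈ -2.5328e+6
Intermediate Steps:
N = Rational(438601, 177792) (N = Add(5, Mul(-1, Mul(Add(-187885, 638244), Pow(Add(-521310, 699102), -1)))) = Add(5, Mul(-1, Mul(450359, Pow(177792, -1)))) = Add(5, Mul(-1, Mul(450359, Rational(1, 177792)))) = Add(5, Mul(-1, Rational(450359, 177792))) = Add(5, Rational(-450359, 177792)) = Rational(438601, 177792) ≈ 2.4669)
x = -109395 (x = Mul(-165, 663) = -109395)
o = Rational(-292229160119, 177792) (o = Add(Add(-109395, -1534265), Rational(438601, 177792)) = Add(-1643660, Rational(438601, 177792)) = Rational(-292229160119, 177792) ≈ -1.6437e+6)
Add(o, -889183) = Add(Rational(-292229160119, 177792), -889183) = Rational(-450318784055, 177792)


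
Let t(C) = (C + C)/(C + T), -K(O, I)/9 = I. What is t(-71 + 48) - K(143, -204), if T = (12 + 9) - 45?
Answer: -86246/47 ≈ -1835.0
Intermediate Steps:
K(O, I) = -9*I
T = -24 (T = 21 - 45 = -24)
t(C) = 2*C/(-24 + C) (t(C) = (C + C)/(C - 24) = (2*C)/(-24 + C) = 2*C/(-24 + C))
t(-71 + 48) - K(143, -204) = 2*(-71 + 48)/(-24 + (-71 + 48)) - (-9)*(-204) = 2*(-23)/(-24 - 23) - 1*1836 = 2*(-23)/(-47) - 1836 = 2*(-23)*(-1/47) - 1836 = 46/47 - 1836 = -86246/47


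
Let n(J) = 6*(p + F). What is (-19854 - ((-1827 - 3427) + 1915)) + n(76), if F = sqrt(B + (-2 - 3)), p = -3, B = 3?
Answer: -16533 + 6*I*sqrt(2) ≈ -16533.0 + 8.4853*I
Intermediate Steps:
F = I*sqrt(2) (F = sqrt(3 + (-2 - 3)) = sqrt(3 - 5) = sqrt(-2) = I*sqrt(2) ≈ 1.4142*I)
n(J) = -18 + 6*I*sqrt(2) (n(J) = 6*(-3 + I*sqrt(2)) = -18 + 6*I*sqrt(2))
(-19854 - ((-1827 - 3427) + 1915)) + n(76) = (-19854 - ((-1827 - 3427) + 1915)) + (-18 + 6*I*sqrt(2)) = (-19854 - (-5254 + 1915)) + (-18 + 6*I*sqrt(2)) = (-19854 - 1*(-3339)) + (-18 + 6*I*sqrt(2)) = (-19854 + 3339) + (-18 + 6*I*sqrt(2)) = -16515 + (-18 + 6*I*sqrt(2)) = -16533 + 6*I*sqrt(2)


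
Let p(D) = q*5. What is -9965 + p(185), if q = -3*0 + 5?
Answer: -9940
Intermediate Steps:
q = 5 (q = 0 + 5 = 5)
p(D) = 25 (p(D) = 5*5 = 25)
-9965 + p(185) = -9965 + 25 = -9940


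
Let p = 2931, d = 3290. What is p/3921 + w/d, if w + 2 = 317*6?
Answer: 569763/430003 ≈ 1.3250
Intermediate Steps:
w = 1900 (w = -2 + 317*6 = -2 + 1902 = 1900)
p/3921 + w/d = 2931/3921 + 1900/3290 = 2931*(1/3921) + 1900*(1/3290) = 977/1307 + 190/329 = 569763/430003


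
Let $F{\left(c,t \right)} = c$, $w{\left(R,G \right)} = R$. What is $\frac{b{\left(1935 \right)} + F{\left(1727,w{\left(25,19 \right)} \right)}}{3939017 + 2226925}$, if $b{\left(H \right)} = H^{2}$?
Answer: $\frac{1872976}{3082971} \approx 0.60752$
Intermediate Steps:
$\frac{b{\left(1935 \right)} + F{\left(1727,w{\left(25,19 \right)} \right)}}{3939017 + 2226925} = \frac{1935^{2} + 1727}{3939017 + 2226925} = \frac{3744225 + 1727}{6165942} = 3745952 \cdot \frac{1}{6165942} = \frac{1872976}{3082971}$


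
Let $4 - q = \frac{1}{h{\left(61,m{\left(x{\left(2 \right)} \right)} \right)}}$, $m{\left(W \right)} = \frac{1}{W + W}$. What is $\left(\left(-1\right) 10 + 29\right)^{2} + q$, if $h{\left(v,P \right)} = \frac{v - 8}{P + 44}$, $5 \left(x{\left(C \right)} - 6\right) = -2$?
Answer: $\frac{1080851}{2968} \approx 364.17$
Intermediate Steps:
$x{\left(C \right)} = \frac{28}{5}$ ($x{\left(C \right)} = 6 + \frac{1}{5} \left(-2\right) = 6 - \frac{2}{5} = \frac{28}{5}$)
$m{\left(W \right)} = \frac{1}{2 W}$
$h{\left(v,P \right)} = \frac{-8 + v}{44 + P}$
$q = \frac{9403}{2968}$ ($q = 4 - \frac{1}{\frac{1}{44 + \frac{1}{2 \cdot \frac{28}{5}}} \left(-8 + 61\right)} = 4 - \frac{1}{\frac{1}{44 + \frac{1}{2} \cdot \frac{5}{28}} \cdot 53} = 4 - \frac{1}{\frac{1}{44 + \frac{5}{56}} \cdot 53} = 4 - \frac{1}{\frac{1}{\frac{2469}{56}} \cdot 53} = 4 - \frac{1}{\frac{56}{2469} \cdot 53} = 4 - \frac{1}{\frac{2968}{2469}} = 4 - \frac{2469}{2968} = \frac{9403}{2968} \approx 3.1681$)
$\left(\left(-1\right) 10 + 29\right)^{2} + q = \left(\left(-1\right) 10 + 29\right)^{2} + \frac{9403}{2968} = \left(-10 + 29\right)^{2} + \frac{9403}{2968} = 19^{2} + \frac{9403}{2968} = 361 + \frac{9403}{2968} = \frac{1080851}{2968}$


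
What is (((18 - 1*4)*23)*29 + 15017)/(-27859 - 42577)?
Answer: -24355/70436 ≈ -0.34577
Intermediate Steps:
(((18 - 1*4)*23)*29 + 15017)/(-27859 - 42577) = (((18 - 4)*23)*29 + 15017)/(-70436) = ((14*23)*29 + 15017)*(-1/70436) = (322*29 + 15017)*(-1/70436) = (9338 + 15017)*(-1/70436) = 24355*(-1/70436) = -24355/70436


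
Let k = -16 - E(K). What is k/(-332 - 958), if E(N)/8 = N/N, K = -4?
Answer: 4/215 ≈ 0.018605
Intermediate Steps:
E(N) = 8 (E(N) = 8*(N/N) = 8*1 = 8)
k = -24 (k = -16 - 1*8 = -16 - 8 = -24)
k/(-332 - 958) = -24/(-332 - 958) = -24/(-1290) = -1/1290*(-24) = 4/215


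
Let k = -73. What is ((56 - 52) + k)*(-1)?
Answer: 69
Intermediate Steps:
((56 - 52) + k)*(-1) = ((56 - 52) - 73)*(-1) = (4 - 73)*(-1) = -69*(-1) = 69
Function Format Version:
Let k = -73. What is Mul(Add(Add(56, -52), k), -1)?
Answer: 69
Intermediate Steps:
Mul(Add(Add(56, -52), k), -1) = Mul(Add(Add(56, -52), -73), -1) = Mul(Add(4, -73), -1) = Mul(-69, -1) = 69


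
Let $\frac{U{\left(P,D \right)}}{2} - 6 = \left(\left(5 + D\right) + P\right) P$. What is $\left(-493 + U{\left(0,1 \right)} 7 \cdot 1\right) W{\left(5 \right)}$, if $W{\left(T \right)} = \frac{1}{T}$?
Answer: $- \frac{409}{5} \approx -81.8$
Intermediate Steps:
$U{\left(P,D \right)} = 12 + 2 P \left(5 + D + P\right)$ ($U{\left(P,D \right)} = 12 + 2 \left(\left(5 + D\right) + P\right) P = 12 + 2 \left(5 + D + P\right) P = 12 + 2 P \left(5 + D + P\right)$)
$\left(-493 + U{\left(0,1 \right)} 7 \cdot 1\right) W{\left(5 \right)} = \frac{-493 + \left(12 + 2 \cdot 0^{2} + 10 \cdot 0 + 2 \cdot 1 \cdot 0\right) 7 \cdot 1}{5} = \left(-493 + \left(12 + 2 \cdot 0 + 0 + 0\right) 7 \cdot 1\right) \frac{1}{5} = \left(-493 + \left(12 + 0 + 0 + 0\right) 7 \cdot 1\right) \frac{1}{5} = \left(-493 + 12 \cdot 7 \cdot 1\right) \frac{1}{5} = \left(-493 + 84 \cdot 1\right) \frac{1}{5} = \left(-493 + 84\right) \frac{1}{5} = \left(-409\right) \frac{1}{5} = - \frac{409}{5}$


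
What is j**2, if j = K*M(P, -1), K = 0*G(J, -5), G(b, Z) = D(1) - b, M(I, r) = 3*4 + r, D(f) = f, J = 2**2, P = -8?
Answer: 0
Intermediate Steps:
J = 4
M(I, r) = 12 + r
G(b, Z) = 1 - b
K = 0 (K = 0*(1 - 1*4) = 0*(1 - 4) = 0*(-3) = 0)
j = 0 (j = 0*(12 - 1) = 0*11 = 0)
j**2 = 0**2 = 0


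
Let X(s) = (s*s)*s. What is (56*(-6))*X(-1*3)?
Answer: 9072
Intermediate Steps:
X(s) = s³ (X(s) = s²*s = s³)
(56*(-6))*X(-1*3) = (56*(-6))*(-1*3)³ = -336*(-3)³ = -336*(-27) = 9072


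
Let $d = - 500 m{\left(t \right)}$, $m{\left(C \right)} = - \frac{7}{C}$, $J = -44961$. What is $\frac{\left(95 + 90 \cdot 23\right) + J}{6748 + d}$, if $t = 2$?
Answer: $- \frac{21398}{4249} \approx -5.036$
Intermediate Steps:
$d = 1750$ ($d = - 500 \left(- \frac{7}{2}\right) = - 500 \left(\left(-7\right) \frac{1}{2}\right) = \left(-500\right) \left(- \frac{7}{2}\right) = 1750$)
$\frac{\left(95 + 90 \cdot 23\right) + J}{6748 + d} = \frac{\left(95 + 90 \cdot 23\right) - 44961}{6748 + 1750} = \frac{\left(95 + 2070\right) - 44961}{8498} = \left(2165 - 44961\right) \frac{1}{8498} = \left(-42796\right) \frac{1}{8498} = - \frac{21398}{4249}$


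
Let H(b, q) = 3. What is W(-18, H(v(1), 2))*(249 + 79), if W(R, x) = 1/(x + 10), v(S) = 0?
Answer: 328/13 ≈ 25.231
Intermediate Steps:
W(R, x) = 1/(10 + x)
W(-18, H(v(1), 2))*(249 + 79) = (249 + 79)/(10 + 3) = 328/13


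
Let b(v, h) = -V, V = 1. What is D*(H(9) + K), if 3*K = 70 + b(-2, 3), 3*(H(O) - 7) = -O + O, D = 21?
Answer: 630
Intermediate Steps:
H(O) = 7 (H(O) = 7 + (-O + O)/3 = 7 + (⅓)*0 = 7 + 0 = 7)
b(v, h) = -1 (b(v, h) = -1*1 = -1)
K = 23 (K = (70 - 1)/3 = (⅓)*69 = 23)
D*(H(9) + K) = 21*(7 + 23) = 21*30 = 630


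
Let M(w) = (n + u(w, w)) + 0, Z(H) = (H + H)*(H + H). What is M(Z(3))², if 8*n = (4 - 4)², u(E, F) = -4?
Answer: 16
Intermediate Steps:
n = 0 (n = (4 - 4)²/8 = (⅛)*0² = (⅛)*0 = 0)
Z(H) = 4*H² (Z(H) = (2*H)*(2*H) = 4*H²)
M(w) = -4 (M(w) = (0 - 4) + 0 = -4 + 0 = -4)
M(Z(3))² = (-4)² = 16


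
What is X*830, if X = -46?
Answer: -38180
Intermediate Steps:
X*830 = -46*830 = -38180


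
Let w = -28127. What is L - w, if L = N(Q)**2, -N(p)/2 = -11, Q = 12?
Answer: 28611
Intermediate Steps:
N(p) = 22 (N(p) = -2*(-11) = 22)
L = 484 (L = 22**2 = 484)
L - w = 484 - 1*(-28127) = 484 + 28127 = 28611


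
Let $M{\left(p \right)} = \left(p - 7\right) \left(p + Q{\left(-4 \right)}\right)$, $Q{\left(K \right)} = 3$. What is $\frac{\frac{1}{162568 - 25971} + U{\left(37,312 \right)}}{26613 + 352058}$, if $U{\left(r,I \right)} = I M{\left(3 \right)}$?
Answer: $- \frac{1022838335}{51725322587} \approx -0.019774$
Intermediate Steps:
$M{\left(p \right)} = \left(-7 + p\right) \left(3 + p\right)$ ($M{\left(p \right)} = \left(p - 7\right) \left(p + 3\right) = \left(-7 + p\right) \left(3 + p\right)$)
$U{\left(r,I \right)} = - 24 I$ ($U{\left(r,I \right)} = I \left(-21 + 3^{2} - 12\right) = I \left(-21 + 9 - 12\right) = I \left(-24\right) = - 24 I$)
$\frac{\frac{1}{162568 - 25971} + U{\left(37,312 \right)}}{26613 + 352058} = \frac{\frac{1}{162568 - 25971} - 7488}{26613 + 352058} = \frac{\frac{1}{136597} - 7488}{378671} = \left(\frac{1}{136597} - 7488\right) \frac{1}{378671} = \left(- \frac{1022838335}{136597}\right) \frac{1}{378671} = - \frac{1022838335}{51725322587}$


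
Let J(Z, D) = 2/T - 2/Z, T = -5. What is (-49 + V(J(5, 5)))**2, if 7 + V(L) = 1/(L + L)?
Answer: 205209/64 ≈ 3206.4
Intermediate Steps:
J(Z, D) = -2/5 - 2/Z (J(Z, D) = 2/(-5) - 2/Z = 2*(-1/5) - 2/Z = -2/5 - 2/Z)
V(L) = -7 + 1/(2*L) (V(L) = -7 + 1/(L + L) = -7 + 1/(2*L))
(-49 + V(J(5, 5)))**2 = (-49 + (-7 + 1/(2*(-2/5 - 2/5))))**2 = (-49 + (-7 + 1/(2*(-4/5))))**2 = (-49 + (-7 + (1/2)*(-5/4)))**2 = (-49 + (-7 - 5/8))**2 = (-49 - 61/8)**2 = (-453/8)**2 = 205209/64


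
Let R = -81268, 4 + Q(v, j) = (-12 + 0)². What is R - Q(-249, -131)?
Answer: -81408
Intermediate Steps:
Q(v, j) = 140 (Q(v, j) = -4 + (-12 + 0)² = -4 + (-12)² = -4 + 144 = 140)
R - Q(-249, -131) = -81268 - 1*140 = -81268 - 140 = -81408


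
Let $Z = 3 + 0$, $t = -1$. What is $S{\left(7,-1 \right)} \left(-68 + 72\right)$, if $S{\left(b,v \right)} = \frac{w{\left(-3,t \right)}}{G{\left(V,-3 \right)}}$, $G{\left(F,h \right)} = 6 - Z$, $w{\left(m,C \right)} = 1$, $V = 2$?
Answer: $\frac{4}{3} \approx 1.3333$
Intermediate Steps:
$Z = 3$
$G{\left(F,h \right)} = 3$ ($G{\left(F,h \right)} = 6 - 3 = 3$)
$S{\left(b,v \right)} = \frac{1}{3}$ ($S{\left(b,v \right)} = 1 \cdot \frac{1}{3} = \frac{1}{3}$)
$S{\left(7,-1 \right)} \left(-68 + 72\right) = \frac{-68 + 72}{3} = \frac{1}{3} \cdot 4 = \frac{4}{3}$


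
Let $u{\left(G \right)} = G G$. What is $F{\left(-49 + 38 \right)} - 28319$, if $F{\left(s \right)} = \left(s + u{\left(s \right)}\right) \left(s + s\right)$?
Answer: $-30739$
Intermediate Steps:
$u{\left(G \right)} = G^{2}$
$F{\left(s \right)} = 2 s \left(s + s^{2}\right)$ ($F{\left(s \right)} = \left(s + s^{2}\right) \left(s + s\right) = \left(s + s^{2}\right) 2 s = 2 s \left(s + s^{2}\right)$)
$F{\left(-49 + 38 \right)} - 28319 = 2 \left(-49 + 38\right)^{2} \left(1 + \left(-49 + 38\right)\right) - 28319 = 2 \left(-11\right)^{2} \left(1 - 11\right) - 28319 = 2 \cdot 121 \left(-10\right) - 28319 = -2420 - 28319 = -30739$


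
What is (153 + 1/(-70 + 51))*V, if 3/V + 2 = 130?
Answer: 4359/1216 ≈ 3.5847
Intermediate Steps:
V = 3/128 (V = 3/(-2 + 130) = 3/128 ≈ 0.023438)
(153 + 1/(-70 + 51))*V = (153 + 1/(-70 + 51))*(3/128) = (153 + 1/(-19))*(3/128) = (153 - 1/19)*(3/128) = (2906/19)*(3/128) = 4359/1216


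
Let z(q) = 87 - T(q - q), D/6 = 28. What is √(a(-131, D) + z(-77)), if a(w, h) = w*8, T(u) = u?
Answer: 31*I ≈ 31.0*I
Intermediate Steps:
D = 168 (D = 6*28 = 168)
a(w, h) = 8*w
z(q) = 87 (z(q) = 87 - (q - q) = 87 - 1*0 = 87 + 0 = 87)
√(a(-131, D) + z(-77)) = √(8*(-131) + 87) = √(-1048 + 87) = √(-961) = 31*I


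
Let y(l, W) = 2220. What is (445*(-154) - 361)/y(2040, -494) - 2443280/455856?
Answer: -767259527/21083340 ≈ -36.392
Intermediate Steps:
(445*(-154) - 361)/y(2040, -494) - 2443280/455856 = (445*(-154) - 361)/2220 - 2443280/455856 = (-68530 - 361)*(1/2220) - 2443280*1/455856 = -68891*1/2220 - 152705/28491 = -68891/2220 - 152705/28491 = -767259527/21083340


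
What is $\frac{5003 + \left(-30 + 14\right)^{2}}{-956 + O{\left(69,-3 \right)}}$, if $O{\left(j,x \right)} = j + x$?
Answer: $- \frac{5259}{890} \approx -5.909$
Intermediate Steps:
$\frac{5003 + \left(-30 + 14\right)^{2}}{-956 + O{\left(69,-3 \right)}} = \frac{5003 + \left(-30 + 14\right)^{2}}{-956 + \left(69 - 3\right)} = \frac{5003 + \left(-16\right)^{2}}{-956 + 66} = \frac{5003 + 256}{-890} = 5259 \left(- \frac{1}{890}\right) = - \frac{5259}{890}$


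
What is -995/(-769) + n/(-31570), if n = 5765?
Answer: 5395773/4855466 ≈ 1.1113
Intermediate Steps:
-995/(-769) + n/(-31570) = -995/(-769) + 5765/(-31570) = -995*(-1/769) + 5765*(-1/31570) = 995/769 - 1153/6314 = 5395773/4855466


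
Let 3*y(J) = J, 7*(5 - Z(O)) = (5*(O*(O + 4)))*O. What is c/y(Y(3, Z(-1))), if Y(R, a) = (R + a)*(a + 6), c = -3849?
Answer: -565803/2542 ≈ -222.58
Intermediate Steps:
Z(O) = 5 - 5*O**2*(4 + O)/7 (Z(O) = 5 - 5*(O*(O + 4))*O/7 = 5 - 5*(O*(4 + O))*O/7 = 5 - 5*O*(4 + O)*O/7 = 5 - 5*O**2*(4 + O)/7)
Y(R, a) = (6 + a)*(R + a) (Y(R, a) = (R + a)*(6 + a) = (6 + a)*(R + a))
y(J) = J/3
c/y(Y(3, Z(-1))) = -3849*3/((5 - 20/7*(-1)**2 - 5/7*(-1)**3)**2 + 6*3 + 6*(5 - 20/7*(-1)**2 - 5/7*(-1)**3) + 3*(5 - 20/7*(-1)**2 - 5/7*(-1)**3)) = -3849*3/((5 - 20/7*1 - 5/7*(-1))**2 + 18 + 6*(5 - 20/7*1 - 5/7*(-1)) + 3*(5 - 20/7*1 - 5/7*(-1))) = -3849*3/((5 - 20/7 + 5/7)**2 + 18 + 6*(5 - 20/7 + 5/7) + 3*(5 - 20/7 + 5/7)) = -3849*3/((20/7)**2 + 18 + 6*(20/7) + 3*(20/7)) = -3849*3/(400/49 + 18 + 120/7 + 60/7) = -3849/((1/3)*(2542/49)) = -3849/2542/147 = -3849*147/2542 = -565803/2542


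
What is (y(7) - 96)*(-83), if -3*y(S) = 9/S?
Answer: 56025/7 ≈ 8003.6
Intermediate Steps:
y(S) = -3/S
(y(7) - 96)*(-83) = (-3/7 - 96)*(-83) = -675/7*(-83) = 56025/7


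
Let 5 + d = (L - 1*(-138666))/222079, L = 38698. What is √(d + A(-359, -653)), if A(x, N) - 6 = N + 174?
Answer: I*√194505227202/20189 ≈ 21.845*I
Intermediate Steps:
A(x, N) = 180 + N (A(x, N) = 6 + (N + 174) = 6 + (174 + N) = 180 + N)
d = -84821/20189 (d = -5 + (38698 - 1*(-138666))/222079 = -5 + (38698 + 138666)*(1/222079) = -5 + 177364*(1/222079) = -5 + 16124/20189 = -84821/20189 ≈ -4.2013)
√(d + A(-359, -653)) = √(-84821/20189 + (180 - 653)) = √(-84821/20189 - 473) = √(-9634218/20189) = I*√194505227202/20189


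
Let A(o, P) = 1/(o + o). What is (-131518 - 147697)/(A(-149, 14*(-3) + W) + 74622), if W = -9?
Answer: -16641214/4447471 ≈ -3.7417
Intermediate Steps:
A(o, P) = 1/(2*o)
(-131518 - 147697)/(A(-149, 14*(-3) + W) + 74622) = (-131518 - 147697)/((½)/(-149) + 74622) = -279215/((½)*(-1/149) + 74622) = -279215/(-1/298 + 74622) = -279215/22237355/298 = -279215*298/22237355 = -16641214/4447471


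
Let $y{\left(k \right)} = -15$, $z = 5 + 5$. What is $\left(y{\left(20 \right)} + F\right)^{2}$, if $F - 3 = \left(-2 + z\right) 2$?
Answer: $16$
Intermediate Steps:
$z = 10$
$F = 19$ ($F = 3 + \left(-2 + 10\right) 2 = 3 + 8 \cdot 2 = 3 + 16 = 19$)
$\left(y{\left(20 \right)} + F\right)^{2} = \left(-15 + 19\right)^{2} = 4^{2} = 16$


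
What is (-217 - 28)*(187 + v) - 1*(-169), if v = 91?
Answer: -67941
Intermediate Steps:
(-217 - 28)*(187 + v) - 1*(-169) = (-217 - 28)*(187 + 91) - 1*(-169) = -245*278 + 169 = -68110 + 169 = -67941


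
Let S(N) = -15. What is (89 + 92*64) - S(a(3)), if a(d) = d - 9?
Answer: 5992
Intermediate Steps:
a(d) = -9 + d
(89 + 92*64) - S(a(3)) = (89 + 92*64) - 1*(-15) = (89 + 5888) + 15 = 5977 + 15 = 5992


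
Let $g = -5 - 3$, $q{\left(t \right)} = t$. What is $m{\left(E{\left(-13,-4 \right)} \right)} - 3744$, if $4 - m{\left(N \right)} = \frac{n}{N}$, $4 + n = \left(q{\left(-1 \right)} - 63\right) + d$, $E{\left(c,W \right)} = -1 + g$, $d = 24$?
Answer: $- \frac{33704}{9} \approx -3744.9$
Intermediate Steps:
$g = -8$ ($g = -5 - 3 = -8$)
$E{\left(c,W \right)} = -9$ ($E{\left(c,W \right)} = -1 - 8 = -9$)
$n = -44$ ($n = -4 + \left(\left(-1 - 63\right) + 24\right) = -4 + \left(-64 + 24\right) = -4 - 40 = -44$)
$m{\left(N \right)} = 4 + \frac{44}{N}$ ($m{\left(N \right)} = 4 - - \frac{44}{N} = 4 + \frac{44}{N}$)
$m{\left(E{\left(-13,-4 \right)} \right)} - 3744 = \left(4 + \frac{44}{-9}\right) - 3744 = \left(4 + 44 \left(- \frac{1}{9}\right)\right) - 3744 = \left(4 - \frac{44}{9}\right) - 3744 = - \frac{8}{9} - 3744 = - \frac{33704}{9}$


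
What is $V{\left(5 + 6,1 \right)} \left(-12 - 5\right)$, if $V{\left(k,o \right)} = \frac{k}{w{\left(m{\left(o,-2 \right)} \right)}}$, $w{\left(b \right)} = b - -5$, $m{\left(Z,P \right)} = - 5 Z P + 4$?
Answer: $- \frac{187}{19} \approx -9.8421$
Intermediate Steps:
$m{\left(Z,P \right)} = 4 - 5 P Z$ ($m{\left(Z,P \right)} = - 5 P Z + 4 = 4 - 5 P Z$)
$w{\left(b \right)} = 5 + b$ ($w{\left(b \right)} = b + 5 = 5 + b$)
$V{\left(k,o \right)} = \frac{k}{9 + 10 o}$ ($V{\left(k,o \right)} = \frac{k}{5 + \left(4 - - 10 o\right)} = \frac{k}{5 + \left(4 + 10 o\right)} = \frac{k}{9 + 10 o}$)
$V{\left(5 + 6,1 \right)} \left(-12 - 5\right) = \frac{5 + 6}{9 + 10 \cdot 1} \left(-12 - 5\right) = \frac{11}{9 + 10} \left(-17\right) = \frac{11}{19} \left(-17\right) = - \frac{187}{19}$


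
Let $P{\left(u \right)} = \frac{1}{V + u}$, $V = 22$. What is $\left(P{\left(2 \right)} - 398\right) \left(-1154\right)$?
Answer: $\frac{5510927}{12} \approx 4.5924 \cdot 10^{5}$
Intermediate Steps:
$P{\left(u \right)} = \frac{1}{22 + u}$
$\left(P{\left(2 \right)} - 398\right) \left(-1154\right) = \left(\frac{1}{22 + 2} - 398\right) \left(-1154\right) = \left(\frac{1}{24} - 398\right) \left(-1154\right) = \left(- \frac{9551}{24}\right) \left(-1154\right) = \frac{5510927}{12}$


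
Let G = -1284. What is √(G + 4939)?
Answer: √3655 ≈ 60.457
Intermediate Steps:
√(G + 4939) = √(-1284 + 4939) = √3655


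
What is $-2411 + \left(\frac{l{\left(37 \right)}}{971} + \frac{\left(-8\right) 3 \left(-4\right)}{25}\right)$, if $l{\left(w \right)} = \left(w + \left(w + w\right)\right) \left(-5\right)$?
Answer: $- \frac{58447684}{24275} \approx -2407.7$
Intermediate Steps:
$l{\left(w \right)} = - 15 w$ ($l{\left(w \right)} = \left(w + 2 w\right) \left(-5\right) = 3 w \left(-5\right) = - 15 w$)
$-2411 + \left(\frac{l{\left(37 \right)}}{971} + \frac{\left(-8\right) 3 \left(-4\right)}{25}\right) = -2411 + \left(\frac{\left(-15\right) 37}{971} + \frac{\left(-8\right) 3 \left(-4\right)}{25}\right) = -2411 - \left(\frac{555}{971} - \left(-24\right) \left(-4\right) \frac{1}{25}\right) = -2411 + \left(- \frac{555}{971} + 96 \cdot \frac{1}{25}\right) = -2411 + \left(- \frac{555}{971} + \frac{96}{25}\right) = -2411 + \frac{79341}{24275} = - \frac{58447684}{24275}$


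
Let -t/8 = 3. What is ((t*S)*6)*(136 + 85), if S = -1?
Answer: 31824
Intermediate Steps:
t = -24 (t = -8*3 = -24)
((t*S)*6)*(136 + 85) = (-24*(-1)*6)*(136 + 85) = (24*6)*221 = 144*221 = 31824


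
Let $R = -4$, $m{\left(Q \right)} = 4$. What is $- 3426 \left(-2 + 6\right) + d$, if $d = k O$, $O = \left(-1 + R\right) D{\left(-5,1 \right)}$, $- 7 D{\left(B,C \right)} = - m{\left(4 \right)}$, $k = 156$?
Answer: $- \frac{99048}{7} \approx -14150.0$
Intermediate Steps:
$D{\left(B,C \right)} = \frac{4}{7}$ ($D{\left(B,C \right)} = - \frac{\left(-1\right) 4}{7} = \left(- \frac{1}{7}\right) \left(-4\right) = \frac{4}{7}$)
$O = - \frac{20}{7}$ ($O = \left(-1 - 4\right) \frac{4}{7} = \left(-5\right) \frac{4}{7} = - \frac{20}{7} \approx -2.8571$)
$d = - \frac{3120}{7}$ ($d = 156 \left(- \frac{20}{7}\right) = - \frac{3120}{7} \approx -445.71$)
$- 3426 \left(-2 + 6\right) + d = - 3426 \left(-2 + 6\right) - \frac{3120}{7} = \left(-3426\right) 4 - \frac{3120}{7} = -13704 - \frac{3120}{7} = - \frac{99048}{7}$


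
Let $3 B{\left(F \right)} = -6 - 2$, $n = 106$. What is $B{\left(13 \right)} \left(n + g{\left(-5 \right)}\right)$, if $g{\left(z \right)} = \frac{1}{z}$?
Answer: $- \frac{4232}{15} \approx -282.13$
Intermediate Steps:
$B{\left(F \right)} = - \frac{8}{3}$ ($B{\left(F \right)} = \frac{-6 - 2}{3} = \frac{1}{3} \left(-8\right) = - \frac{8}{3}$)
$B{\left(13 \right)} \left(n + g{\left(-5 \right)}\right) = - \frac{8 \left(106 + \frac{1}{-5}\right)}{3} = - \frac{8 \left(106 - \frac{1}{5}\right)}{3} = \left(- \frac{8}{3}\right) \frac{529}{5} = - \frac{4232}{15}$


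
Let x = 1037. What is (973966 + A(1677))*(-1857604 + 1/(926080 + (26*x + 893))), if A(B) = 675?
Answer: -1727096474929170699/953935 ≈ -1.8105e+12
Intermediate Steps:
(973966 + A(1677))*(-1857604 + 1/(926080 + (26*x + 893))) = (973966 + 675)*(-1857604 + 1/(926080 + (26*1037 + 893))) = 974641*(-1857604 + 1/(926080 + (26962 + 893))) = 974641*(-1857604 + 1/(926080 + 27855)) = 974641*(-1857604 + 1/953935) = 974641*(-1772033471739/953935) = -1727096474929170699/953935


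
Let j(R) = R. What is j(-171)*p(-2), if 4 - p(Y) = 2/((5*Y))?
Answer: -3591/5 ≈ -718.20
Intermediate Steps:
p(Y) = 4 - 2/(5*Y)
j(-171)*p(-2) = -171*(4 - ⅖/(-2)) = -171*(4 - ⅖*(-½)) = -171*(4 + ⅕) = -171*21/5 = -3591/5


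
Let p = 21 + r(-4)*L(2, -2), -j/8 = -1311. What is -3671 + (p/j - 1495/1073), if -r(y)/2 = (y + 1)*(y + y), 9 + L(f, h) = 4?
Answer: -13775817737/3751208 ≈ -3672.4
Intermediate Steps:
j = 10488 (j = -8*(-1311) = 10488)
L(f, h) = -5 (L(f, h) = -9 + 4 = -5)
r(y) = -4*y*(1 + y) (r(y) = -2*(y + 1)*(y + y) = -2*(1 + y)*2*y = -4*y*(1 + y))
p = 261 (p = 21 - 4*(-4)*(1 - 4)*(-5) = 21 - 4*(-4)*(-3)*(-5) = 21 - 48*(-5) = 21 + 240 = 261)
-3671 + (p/j - 1495/1073) = -3671 + (261/10488 - 1495/1073) = -3671 + (261*(1/10488) - 1495*1/1073) = -3671 + (87/3496 - 1495/1073) = -3671 - 5133169/3751208 = -13775817737/3751208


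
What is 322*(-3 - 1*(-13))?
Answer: 3220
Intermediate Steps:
322*(-3 - 1*(-13)) = 322*(-3 + 13) = 322*10 = 3220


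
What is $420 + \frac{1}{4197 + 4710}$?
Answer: $\frac{3740941}{8907} \approx 420.0$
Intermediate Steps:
$420 + \frac{1}{4197 + 4710} = 420 + \frac{1}{8907} = \frac{3740941}{8907}$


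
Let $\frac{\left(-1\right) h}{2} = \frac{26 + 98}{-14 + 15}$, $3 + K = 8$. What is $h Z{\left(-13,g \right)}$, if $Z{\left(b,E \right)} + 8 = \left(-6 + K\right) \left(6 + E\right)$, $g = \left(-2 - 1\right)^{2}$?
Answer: $5704$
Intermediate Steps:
$K = 5$ ($K = -3 + 8 = 5$)
$g = 9$ ($g = \left(-3\right)^{2} = 9$)
$Z{\left(b,E \right)} = -14 - E$ ($Z{\left(b,E \right)} = -8 + \left(-6 + 5\right) \left(6 + E\right) = -8 - \left(6 + E\right) = -14 - E$)
$h = -248$ ($h = - 2 \frac{26 + 98}{-14 + 15} = - 2 \cdot \frac{124}{1} = - 2 \cdot 124 \cdot 1 = \left(-2\right) 124 = -248$)
$h Z{\left(-13,g \right)} = - 248 \left(-14 - 9\right) = \left(-248\right) \left(-23\right) = 5704$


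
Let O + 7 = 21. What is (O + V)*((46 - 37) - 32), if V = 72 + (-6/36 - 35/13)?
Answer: -149155/78 ≈ -1912.2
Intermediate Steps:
O = 14 (O = -7 + 21 = 14)
V = 5393/78 (V = 72 + (-6*1/36 - 35*1/13) = 72 + (-⅙ - 35/13) = 72 - 223/78 = 5393/78 ≈ 69.141)
(O + V)*((46 - 37) - 32) = (14 + 5393/78)*((46 - 37) - 32) = 6485*(9 - 32)/78 = (6485/78)*(-23) = -149155/78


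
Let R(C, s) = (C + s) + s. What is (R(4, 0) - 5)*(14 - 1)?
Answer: -13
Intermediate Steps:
R(C, s) = C + 2*s
(R(4, 0) - 5)*(14 - 1) = ((4 + 2*0) - 5)*(14 - 1) = ((4 + 0) - 5)*13 = (4 - 5)*13 = -1*13 = -13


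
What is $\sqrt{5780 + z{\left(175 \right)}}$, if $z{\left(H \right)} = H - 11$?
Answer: $2 \sqrt{1486} \approx 77.097$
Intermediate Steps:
$z{\left(H \right)} = -11 + H$ ($z{\left(H \right)} = H - 11 = -11 + H$)
$\sqrt{5780 + z{\left(175 \right)}} = \sqrt{5780 + \left(-11 + 175\right)} = \sqrt{5780 + 164} = \sqrt{5944} = 2 \sqrt{1486}$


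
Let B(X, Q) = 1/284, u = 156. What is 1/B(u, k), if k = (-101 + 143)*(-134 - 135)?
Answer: 284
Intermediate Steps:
k = -11298 (k = 42*(-269) = -11298)
B(X, Q) = 1/284
1/B(u, k) = 1/(1/284) = 284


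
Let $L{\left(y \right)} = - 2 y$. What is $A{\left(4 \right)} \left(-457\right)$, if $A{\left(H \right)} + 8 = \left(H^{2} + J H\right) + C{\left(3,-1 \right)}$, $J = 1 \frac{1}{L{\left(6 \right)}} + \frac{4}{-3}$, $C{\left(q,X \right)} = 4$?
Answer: $- \frac{8683}{3} \approx -2894.3$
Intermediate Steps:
$J = - \frac{17}{12}$ ($J = 1 \frac{1}{\left(-2\right) 6} + \frac{4}{-3} = 1 \frac{1}{-12} + 4 \left(- \frac{1}{3}\right) = 1 \left(- \frac{1}{12}\right) - \frac{4}{3} = - \frac{1}{12} - \frac{4}{3} = - \frac{17}{12} \approx -1.4167$)
$A{\left(H \right)} = -4 + H^{2} - \frac{17 H}{12}$ ($A{\left(H \right)} = -8 + \left(\left(H^{2} - \frac{17 H}{12}\right) + 4\right) = -8 + \left(4 + H^{2} - \frac{17 H}{12}\right) = -4 + H^{2} - \frac{17 H}{12}$)
$A{\left(4 \right)} \left(-457\right) = \left(-4 + 4^{2} - \frac{17}{3}\right) \left(-457\right) = \left(-4 + 16 - \frac{17}{3}\right) \left(-457\right) = \frac{19}{3} \left(-457\right) = - \frac{8683}{3}$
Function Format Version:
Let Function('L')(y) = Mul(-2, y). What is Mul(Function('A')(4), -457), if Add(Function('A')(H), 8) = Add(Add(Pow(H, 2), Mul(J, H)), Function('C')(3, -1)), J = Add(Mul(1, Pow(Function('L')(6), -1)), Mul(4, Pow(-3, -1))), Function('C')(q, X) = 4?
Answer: Rational(-8683, 3) ≈ -2894.3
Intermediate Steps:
J = Rational(-17, 12) (J = Add(Mul(1, Pow(Mul(-2, 6), -1)), Mul(4, Pow(-3, -1))) = Add(Mul(1, Pow(-12, -1)), Mul(4, Rational(-1, 3))) = Add(Mul(1, Rational(-1, 12)), Rational(-4, 3)) = Add(Rational(-1, 12), Rational(-4, 3)) = Rational(-17, 12) ≈ -1.4167)
Function('A')(H) = Add(-4, Pow(H, 2), Mul(Rational(-17, 12), H)) (Function('A')(H) = Add(-8, Add(Add(Pow(H, 2), Mul(Rational(-17, 12), H)), 4)) = Add(-8, Add(4, Pow(H, 2), Mul(Rational(-17, 12), H))) = Add(-4, Pow(H, 2), Mul(Rational(-17, 12), H)))
Mul(Function('A')(4), -457) = Mul(Add(-4, Pow(4, 2), Mul(Rational(-17, 12), 4)), -457) = Mul(Add(-4, 16, Rational(-17, 3)), -457) = Mul(Rational(19, 3), -457) = Rational(-8683, 3)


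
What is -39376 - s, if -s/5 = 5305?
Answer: -12851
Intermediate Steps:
s = -26525 (s = -5*5305 = -26525)
-39376 - s = -39376 - 1*(-26525) = -39376 + 26525 = -12851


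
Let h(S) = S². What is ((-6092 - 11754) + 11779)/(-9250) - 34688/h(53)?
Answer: -303821797/25983250 ≈ -11.693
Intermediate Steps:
((-6092 - 11754) + 11779)/(-9250) - 34688/h(53) = ((-6092 - 11754) + 11779)/(-9250) - 34688/(53²) = (-17846 + 11779)*(-1/9250) - 34688/2809 = -6067*(-1/9250) - 34688*1/2809 = 6067/9250 - 34688/2809 = -303821797/25983250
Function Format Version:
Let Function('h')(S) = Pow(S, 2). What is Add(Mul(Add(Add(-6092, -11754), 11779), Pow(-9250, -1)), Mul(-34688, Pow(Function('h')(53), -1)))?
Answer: Rational(-303821797, 25983250) ≈ -11.693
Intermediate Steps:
Add(Mul(Add(Add(-6092, -11754), 11779), Pow(-9250, -1)), Mul(-34688, Pow(Function('h')(53), -1))) = Add(Mul(Add(Add(-6092, -11754), 11779), Pow(-9250, -1)), Mul(-34688, Pow(Pow(53, 2), -1))) = Add(Mul(Add(-17846, 11779), Rational(-1, 9250)), Mul(-34688, Pow(2809, -1))) = Add(Mul(-6067, Rational(-1, 9250)), Mul(-34688, Rational(1, 2809))) = Add(Rational(6067, 9250), Rational(-34688, 2809)) = Rational(-303821797, 25983250)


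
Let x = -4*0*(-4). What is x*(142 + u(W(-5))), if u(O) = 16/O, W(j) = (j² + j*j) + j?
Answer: 0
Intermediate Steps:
W(j) = j + 2*j² (W(j) = (j² + j²) + j = 2*j² + j = j + 2*j²)
x = 0 (x = 0*(-4) = 0)
x*(142 + u(W(-5))) = 0*(142 + 16/((-5*(1 + 2*(-5))))) = 0*(142 + 16/((-5*(1 - 10)))) = 0*(142 + 16/((-5*(-9)))) = 0*(142 + 16/45) = 0*(6406/45) = 0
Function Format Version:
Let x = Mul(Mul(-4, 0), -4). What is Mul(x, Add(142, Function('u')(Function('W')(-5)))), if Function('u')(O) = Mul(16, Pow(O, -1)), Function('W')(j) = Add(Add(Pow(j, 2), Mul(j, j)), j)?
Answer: 0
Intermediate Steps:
Function('W')(j) = Add(j, Mul(2, Pow(j, 2))) (Function('W')(j) = Add(Add(Pow(j, 2), Pow(j, 2)), j) = Add(Mul(2, Pow(j, 2)), j) = Add(j, Mul(2, Pow(j, 2))))
x = 0 (x = Mul(0, -4) = 0)
Mul(x, Add(142, Function('u')(Function('W')(-5)))) = Mul(0, Add(142, Mul(16, Pow(Mul(-5, Add(1, Mul(2, -5))), -1)))) = Mul(0, Add(142, Mul(16, Pow(Mul(-5, Add(1, -10)), -1)))) = Mul(0, Add(142, Mul(16, Pow(Mul(-5, -9), -1)))) = Mul(0, Add(142, Mul(16, Pow(45, -1)))) = Mul(0, Add(142, Mul(16, Rational(1, 45)))) = Mul(0, Add(142, Rational(16, 45))) = Mul(0, Rational(6406, 45)) = 0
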